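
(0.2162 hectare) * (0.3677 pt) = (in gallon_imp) 61.69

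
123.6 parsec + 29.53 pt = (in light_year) 403.1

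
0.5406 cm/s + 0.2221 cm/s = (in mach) 2.24e-05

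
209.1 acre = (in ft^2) 9.108e+06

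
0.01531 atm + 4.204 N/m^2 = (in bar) 0.01555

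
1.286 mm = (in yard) 0.001406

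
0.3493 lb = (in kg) 0.1584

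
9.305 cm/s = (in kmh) 0.335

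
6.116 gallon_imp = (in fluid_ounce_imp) 978.6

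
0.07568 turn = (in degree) 27.24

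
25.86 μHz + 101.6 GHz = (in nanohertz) 1.016e+20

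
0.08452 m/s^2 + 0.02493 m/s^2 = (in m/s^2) 0.1094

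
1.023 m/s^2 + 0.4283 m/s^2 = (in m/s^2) 1.451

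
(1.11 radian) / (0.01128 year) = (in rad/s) 3.12e-06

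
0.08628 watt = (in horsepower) 0.0001157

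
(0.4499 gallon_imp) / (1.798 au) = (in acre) 1.879e-18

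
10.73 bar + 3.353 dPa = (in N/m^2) 1.073e+06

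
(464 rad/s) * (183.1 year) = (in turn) 4.264e+11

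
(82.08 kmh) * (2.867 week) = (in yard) 4.324e+07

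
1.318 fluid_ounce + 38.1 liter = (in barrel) 0.2399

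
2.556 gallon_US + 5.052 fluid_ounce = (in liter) 9.825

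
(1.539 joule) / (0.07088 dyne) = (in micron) 2.171e+12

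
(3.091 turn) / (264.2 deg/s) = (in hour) 0.00117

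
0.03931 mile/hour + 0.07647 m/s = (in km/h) 0.3386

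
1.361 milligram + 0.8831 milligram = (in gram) 0.002244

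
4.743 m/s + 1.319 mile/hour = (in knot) 10.37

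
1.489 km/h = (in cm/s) 41.36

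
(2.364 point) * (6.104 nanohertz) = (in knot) 9.895e-12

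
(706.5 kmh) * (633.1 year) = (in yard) 4.285e+12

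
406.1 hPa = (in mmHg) 304.6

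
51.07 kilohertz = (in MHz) 0.05107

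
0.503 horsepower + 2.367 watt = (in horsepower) 0.5062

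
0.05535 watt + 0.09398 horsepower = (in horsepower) 0.09405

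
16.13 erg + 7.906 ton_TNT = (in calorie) 7.906e+09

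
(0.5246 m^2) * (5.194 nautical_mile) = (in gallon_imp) 1.11e+06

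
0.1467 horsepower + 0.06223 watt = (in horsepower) 0.1468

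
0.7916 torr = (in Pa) 105.5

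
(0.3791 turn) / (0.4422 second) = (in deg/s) 308.6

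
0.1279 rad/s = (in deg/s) 7.328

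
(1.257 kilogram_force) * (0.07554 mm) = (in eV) 5.812e+15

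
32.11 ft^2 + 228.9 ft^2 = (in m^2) 24.25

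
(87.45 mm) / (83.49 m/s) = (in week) 1.732e-09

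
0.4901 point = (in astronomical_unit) 1.156e-15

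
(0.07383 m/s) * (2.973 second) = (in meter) 0.2195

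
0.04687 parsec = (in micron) 1.446e+21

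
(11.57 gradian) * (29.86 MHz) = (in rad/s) 5.427e+06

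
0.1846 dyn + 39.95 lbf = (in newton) 177.7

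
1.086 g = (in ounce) 0.03831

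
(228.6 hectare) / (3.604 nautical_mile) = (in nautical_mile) 0.1849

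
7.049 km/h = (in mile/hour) 4.38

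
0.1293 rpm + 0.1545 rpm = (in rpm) 0.2838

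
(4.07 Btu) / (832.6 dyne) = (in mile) 320.5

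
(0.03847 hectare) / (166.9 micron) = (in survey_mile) 1432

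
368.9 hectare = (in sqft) 3.971e+07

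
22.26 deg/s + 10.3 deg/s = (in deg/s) 32.56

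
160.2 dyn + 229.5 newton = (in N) 229.5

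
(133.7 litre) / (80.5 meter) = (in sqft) 0.01788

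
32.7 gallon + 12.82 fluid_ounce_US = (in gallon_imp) 27.31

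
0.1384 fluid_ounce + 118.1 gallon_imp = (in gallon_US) 141.8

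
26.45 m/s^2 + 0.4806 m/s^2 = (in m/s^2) 26.93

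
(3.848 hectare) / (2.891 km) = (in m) 13.31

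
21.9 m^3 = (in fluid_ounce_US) 7.405e+05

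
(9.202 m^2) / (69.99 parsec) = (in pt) 1.208e-14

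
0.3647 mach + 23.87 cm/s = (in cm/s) 1.244e+04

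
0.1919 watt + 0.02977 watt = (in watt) 0.2217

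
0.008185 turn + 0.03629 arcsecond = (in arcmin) 176.8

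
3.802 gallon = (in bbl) 0.09052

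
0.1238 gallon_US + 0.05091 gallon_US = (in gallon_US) 0.1747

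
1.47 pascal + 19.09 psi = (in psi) 19.09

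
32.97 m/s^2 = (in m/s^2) 32.97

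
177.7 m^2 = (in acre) 0.04391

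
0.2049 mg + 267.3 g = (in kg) 0.2673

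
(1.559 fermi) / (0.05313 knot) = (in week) 9.431e-20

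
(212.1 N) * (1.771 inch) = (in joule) 9.541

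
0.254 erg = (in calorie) 6.071e-09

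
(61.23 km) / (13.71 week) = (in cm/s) 0.7384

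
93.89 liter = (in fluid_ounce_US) 3175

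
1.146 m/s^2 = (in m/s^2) 1.146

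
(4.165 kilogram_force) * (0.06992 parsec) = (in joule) 8.812e+16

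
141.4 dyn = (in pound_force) 0.0003179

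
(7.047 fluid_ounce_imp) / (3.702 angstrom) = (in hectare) 54.09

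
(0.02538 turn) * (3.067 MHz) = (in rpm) 4.67e+06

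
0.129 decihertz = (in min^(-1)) 0.774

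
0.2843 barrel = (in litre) 45.2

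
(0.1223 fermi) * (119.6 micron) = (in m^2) 1.463e-20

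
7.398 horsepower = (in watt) 5517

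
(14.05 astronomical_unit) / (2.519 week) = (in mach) 4052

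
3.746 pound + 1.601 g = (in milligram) 1.701e+06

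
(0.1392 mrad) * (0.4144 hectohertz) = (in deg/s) 0.3305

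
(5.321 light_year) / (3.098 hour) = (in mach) 1.326e+10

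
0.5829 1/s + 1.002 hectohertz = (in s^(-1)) 100.8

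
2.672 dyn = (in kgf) 2.725e-06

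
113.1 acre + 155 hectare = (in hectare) 200.8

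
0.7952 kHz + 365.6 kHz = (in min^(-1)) 2.198e+07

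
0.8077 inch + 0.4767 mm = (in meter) 0.02099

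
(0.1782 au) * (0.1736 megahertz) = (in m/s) 4.628e+15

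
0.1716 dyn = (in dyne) 0.1716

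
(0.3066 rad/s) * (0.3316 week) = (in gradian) 3.915e+06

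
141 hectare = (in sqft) 1.518e+07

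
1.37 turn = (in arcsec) 1.776e+06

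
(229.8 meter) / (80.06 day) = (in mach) 9.757e-08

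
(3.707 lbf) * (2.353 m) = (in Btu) 0.03678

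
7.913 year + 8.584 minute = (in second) 2.495e+08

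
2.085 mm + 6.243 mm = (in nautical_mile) 4.497e-06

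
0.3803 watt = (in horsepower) 0.00051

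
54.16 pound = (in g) 2.457e+04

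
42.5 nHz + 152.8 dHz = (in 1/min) 916.8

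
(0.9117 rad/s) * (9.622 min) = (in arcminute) 1.809e+06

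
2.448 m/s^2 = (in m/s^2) 2.448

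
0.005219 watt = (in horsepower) 6.999e-06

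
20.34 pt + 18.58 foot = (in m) 5.67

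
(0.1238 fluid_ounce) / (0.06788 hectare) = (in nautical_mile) 2.912e-12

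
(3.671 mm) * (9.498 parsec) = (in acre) 2.659e+11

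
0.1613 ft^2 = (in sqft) 0.1613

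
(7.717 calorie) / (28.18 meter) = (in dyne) 1.146e+05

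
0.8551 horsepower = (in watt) 637.6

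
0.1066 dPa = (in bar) 1.066e-07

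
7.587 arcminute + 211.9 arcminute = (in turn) 0.01016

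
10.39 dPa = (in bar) 1.039e-05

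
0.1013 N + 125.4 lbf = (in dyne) 5.579e+07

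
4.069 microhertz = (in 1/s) 4.069e-06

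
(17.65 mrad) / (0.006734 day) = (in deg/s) 0.001738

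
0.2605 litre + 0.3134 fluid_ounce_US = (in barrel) 0.001697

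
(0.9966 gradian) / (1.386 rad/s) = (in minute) 0.0001882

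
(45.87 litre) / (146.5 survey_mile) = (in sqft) 2.094e-06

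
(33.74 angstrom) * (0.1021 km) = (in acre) 8.512e-11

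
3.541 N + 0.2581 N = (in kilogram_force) 0.3874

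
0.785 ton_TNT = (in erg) 3.284e+16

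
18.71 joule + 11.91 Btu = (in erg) 1.258e+11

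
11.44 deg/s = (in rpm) 1.907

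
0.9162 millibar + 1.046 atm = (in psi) 15.39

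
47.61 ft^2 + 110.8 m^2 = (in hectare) 0.01152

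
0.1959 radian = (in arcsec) 4.041e+04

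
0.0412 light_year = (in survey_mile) 2.422e+11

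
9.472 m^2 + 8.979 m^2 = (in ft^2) 198.6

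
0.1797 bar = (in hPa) 179.7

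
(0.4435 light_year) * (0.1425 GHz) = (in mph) 1.337e+24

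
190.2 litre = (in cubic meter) 0.1902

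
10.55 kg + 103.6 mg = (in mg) 1.055e+07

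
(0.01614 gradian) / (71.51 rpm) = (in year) 1.074e-12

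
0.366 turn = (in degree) 131.8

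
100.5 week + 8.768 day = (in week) 101.8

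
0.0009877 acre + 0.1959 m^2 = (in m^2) 4.193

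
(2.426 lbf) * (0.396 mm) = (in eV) 2.667e+16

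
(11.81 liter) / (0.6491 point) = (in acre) 0.01274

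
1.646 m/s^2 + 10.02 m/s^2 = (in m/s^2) 11.67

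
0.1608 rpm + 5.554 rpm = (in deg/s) 34.29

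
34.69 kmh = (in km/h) 34.69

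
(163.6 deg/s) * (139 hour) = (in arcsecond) 2.947e+11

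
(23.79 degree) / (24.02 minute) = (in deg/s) 0.01651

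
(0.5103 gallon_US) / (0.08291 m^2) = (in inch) 0.9173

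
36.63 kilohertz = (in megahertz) 0.03663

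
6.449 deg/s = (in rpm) 1.075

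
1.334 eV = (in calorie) 5.108e-20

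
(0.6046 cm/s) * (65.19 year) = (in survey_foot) 4.078e+07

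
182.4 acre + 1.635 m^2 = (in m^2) 7.381e+05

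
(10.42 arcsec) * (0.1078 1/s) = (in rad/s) 5.446e-06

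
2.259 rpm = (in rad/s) 0.2366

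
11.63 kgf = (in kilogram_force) 11.63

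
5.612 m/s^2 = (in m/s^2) 5.612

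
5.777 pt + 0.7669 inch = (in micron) 2.152e+04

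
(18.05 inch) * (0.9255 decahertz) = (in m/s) 4.243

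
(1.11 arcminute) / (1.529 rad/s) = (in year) 6.696e-12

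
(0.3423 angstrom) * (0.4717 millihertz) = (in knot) 3.139e-14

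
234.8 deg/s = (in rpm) 39.13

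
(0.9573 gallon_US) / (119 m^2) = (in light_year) 3.219e-21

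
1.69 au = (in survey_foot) 8.295e+11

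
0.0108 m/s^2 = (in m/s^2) 0.0108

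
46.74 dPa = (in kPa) 0.004674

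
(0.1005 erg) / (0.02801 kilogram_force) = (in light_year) 3.867e-24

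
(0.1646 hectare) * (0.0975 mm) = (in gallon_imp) 35.3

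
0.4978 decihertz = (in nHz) 4.978e+07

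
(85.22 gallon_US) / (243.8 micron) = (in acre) 0.327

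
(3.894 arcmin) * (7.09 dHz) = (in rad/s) 0.0008031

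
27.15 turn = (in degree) 9774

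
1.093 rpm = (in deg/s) 6.558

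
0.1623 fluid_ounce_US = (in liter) 0.0048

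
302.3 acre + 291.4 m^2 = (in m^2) 1.224e+06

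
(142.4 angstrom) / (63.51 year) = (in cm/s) 7.11e-16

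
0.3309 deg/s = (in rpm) 0.05515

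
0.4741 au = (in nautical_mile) 3.83e+07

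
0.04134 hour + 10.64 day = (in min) 1.532e+04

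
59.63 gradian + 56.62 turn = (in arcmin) 1.226e+06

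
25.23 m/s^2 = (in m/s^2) 25.23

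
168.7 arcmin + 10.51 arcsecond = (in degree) 2.815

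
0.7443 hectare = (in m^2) 7443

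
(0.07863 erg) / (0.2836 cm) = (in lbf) 6.233e-07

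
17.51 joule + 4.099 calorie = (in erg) 3.466e+08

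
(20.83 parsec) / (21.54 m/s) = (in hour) 8.289e+12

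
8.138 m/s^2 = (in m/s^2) 8.138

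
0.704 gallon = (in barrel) 0.01676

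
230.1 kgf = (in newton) 2257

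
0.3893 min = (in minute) 0.3893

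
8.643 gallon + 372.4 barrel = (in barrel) 372.6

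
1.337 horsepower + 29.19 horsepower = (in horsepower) 30.53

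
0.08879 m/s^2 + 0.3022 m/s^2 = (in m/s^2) 0.391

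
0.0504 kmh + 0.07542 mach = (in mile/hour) 57.48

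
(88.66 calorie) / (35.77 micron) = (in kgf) 1.057e+06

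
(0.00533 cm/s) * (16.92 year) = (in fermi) 2.844e+19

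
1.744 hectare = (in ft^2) 1.877e+05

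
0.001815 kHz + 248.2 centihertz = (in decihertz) 42.97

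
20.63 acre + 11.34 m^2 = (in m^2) 8.35e+04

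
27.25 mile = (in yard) 4.796e+04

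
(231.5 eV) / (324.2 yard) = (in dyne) 1.251e-14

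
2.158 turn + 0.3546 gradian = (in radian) 13.56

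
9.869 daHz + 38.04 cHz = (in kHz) 0.09907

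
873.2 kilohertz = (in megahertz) 0.8732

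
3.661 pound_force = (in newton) 16.28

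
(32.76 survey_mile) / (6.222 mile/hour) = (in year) 0.0006011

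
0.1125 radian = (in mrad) 112.5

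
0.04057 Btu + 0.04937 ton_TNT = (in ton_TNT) 0.04937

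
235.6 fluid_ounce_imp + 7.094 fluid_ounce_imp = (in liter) 6.896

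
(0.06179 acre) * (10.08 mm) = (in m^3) 2.521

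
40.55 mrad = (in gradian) 2.581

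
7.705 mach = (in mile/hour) 5869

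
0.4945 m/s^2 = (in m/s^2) 0.4945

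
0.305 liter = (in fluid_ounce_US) 10.31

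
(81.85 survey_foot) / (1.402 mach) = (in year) 1.657e-09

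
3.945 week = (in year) 0.07566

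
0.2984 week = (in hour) 50.13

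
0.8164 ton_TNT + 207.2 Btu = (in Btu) 3.238e+06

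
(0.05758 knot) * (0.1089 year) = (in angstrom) 1.017e+15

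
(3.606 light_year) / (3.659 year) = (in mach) 8.683e+05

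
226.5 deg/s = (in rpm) 37.75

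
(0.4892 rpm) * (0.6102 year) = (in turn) 1.569e+05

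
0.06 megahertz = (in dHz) 6e+05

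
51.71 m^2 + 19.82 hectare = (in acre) 48.99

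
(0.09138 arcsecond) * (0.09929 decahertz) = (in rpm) 4.201e-06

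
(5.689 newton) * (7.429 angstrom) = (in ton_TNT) 1.01e-18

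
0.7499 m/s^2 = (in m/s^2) 0.7499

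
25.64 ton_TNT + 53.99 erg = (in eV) 6.696e+29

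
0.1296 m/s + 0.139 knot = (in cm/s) 20.11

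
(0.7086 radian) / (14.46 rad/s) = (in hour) 1.361e-05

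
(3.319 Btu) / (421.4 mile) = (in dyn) 516.3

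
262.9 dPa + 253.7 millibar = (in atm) 0.2506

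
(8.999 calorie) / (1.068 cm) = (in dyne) 3.525e+08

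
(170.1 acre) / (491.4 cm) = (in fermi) 1.401e+20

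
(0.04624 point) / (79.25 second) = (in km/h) 7.41e-07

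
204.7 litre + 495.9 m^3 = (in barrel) 3120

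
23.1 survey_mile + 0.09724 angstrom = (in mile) 23.1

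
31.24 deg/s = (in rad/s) 0.5452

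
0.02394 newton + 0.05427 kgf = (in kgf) 0.05671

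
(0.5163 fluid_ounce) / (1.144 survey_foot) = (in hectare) 4.379e-09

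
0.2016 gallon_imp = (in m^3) 0.0009165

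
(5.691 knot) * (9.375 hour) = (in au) 6.605e-07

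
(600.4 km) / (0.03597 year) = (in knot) 1.029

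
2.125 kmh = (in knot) 1.147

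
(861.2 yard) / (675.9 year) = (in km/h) 1.33e-07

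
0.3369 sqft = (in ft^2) 0.3369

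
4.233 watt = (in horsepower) 0.005677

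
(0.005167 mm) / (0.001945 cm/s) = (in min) 0.004428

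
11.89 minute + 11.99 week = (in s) 7.252e+06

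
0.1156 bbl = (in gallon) 4.855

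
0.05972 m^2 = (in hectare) 5.972e-06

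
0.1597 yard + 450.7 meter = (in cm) 4.508e+04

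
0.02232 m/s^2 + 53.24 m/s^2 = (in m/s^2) 53.26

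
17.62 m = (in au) 1.178e-10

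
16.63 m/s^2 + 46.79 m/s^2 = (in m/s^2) 63.42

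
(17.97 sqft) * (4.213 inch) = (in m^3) 0.1787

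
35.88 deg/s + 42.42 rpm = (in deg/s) 290.4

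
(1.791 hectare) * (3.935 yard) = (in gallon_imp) 1.418e+07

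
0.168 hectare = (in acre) 0.4151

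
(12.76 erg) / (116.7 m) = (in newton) 1.093e-08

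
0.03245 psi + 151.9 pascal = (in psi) 0.05448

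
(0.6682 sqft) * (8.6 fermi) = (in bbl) 3.358e-15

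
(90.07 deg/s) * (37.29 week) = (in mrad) 3.545e+10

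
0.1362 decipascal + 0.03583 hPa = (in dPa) 35.97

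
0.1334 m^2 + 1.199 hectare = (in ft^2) 1.291e+05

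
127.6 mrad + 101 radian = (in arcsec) 2.086e+07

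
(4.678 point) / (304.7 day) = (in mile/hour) 1.402e-10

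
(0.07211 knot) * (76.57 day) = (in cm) 2.454e+07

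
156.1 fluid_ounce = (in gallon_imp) 1.015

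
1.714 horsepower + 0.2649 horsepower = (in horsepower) 1.979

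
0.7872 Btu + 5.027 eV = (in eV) 5.184e+21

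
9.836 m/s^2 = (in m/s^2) 9.836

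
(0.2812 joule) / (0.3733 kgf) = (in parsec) 2.489e-18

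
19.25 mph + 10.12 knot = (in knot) 26.85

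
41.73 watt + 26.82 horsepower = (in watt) 2.004e+04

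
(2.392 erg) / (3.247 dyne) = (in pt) 20.88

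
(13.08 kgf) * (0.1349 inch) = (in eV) 2.743e+18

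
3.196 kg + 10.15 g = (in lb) 7.068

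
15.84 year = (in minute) 8.326e+06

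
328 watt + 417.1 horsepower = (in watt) 3.114e+05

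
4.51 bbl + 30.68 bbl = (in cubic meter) 5.595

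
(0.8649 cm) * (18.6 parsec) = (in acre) 1.227e+12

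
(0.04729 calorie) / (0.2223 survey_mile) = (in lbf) 0.0001243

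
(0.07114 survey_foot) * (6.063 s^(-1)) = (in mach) 0.0003861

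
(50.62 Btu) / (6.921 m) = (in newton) 7717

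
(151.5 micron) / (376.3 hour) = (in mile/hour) 2.502e-10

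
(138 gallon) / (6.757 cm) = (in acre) 0.00191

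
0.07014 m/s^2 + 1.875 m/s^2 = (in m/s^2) 1.945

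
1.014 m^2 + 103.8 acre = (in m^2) 4.201e+05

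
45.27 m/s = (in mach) 0.133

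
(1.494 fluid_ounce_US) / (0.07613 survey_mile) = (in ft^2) 3.882e-06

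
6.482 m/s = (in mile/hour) 14.5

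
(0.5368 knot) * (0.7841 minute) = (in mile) 0.008073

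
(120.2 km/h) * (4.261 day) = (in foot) 4.033e+07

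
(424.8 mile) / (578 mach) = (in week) 5.744e-06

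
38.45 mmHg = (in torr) 38.45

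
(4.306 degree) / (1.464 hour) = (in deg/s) 0.000817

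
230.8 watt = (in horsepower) 0.3095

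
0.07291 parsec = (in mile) 1.398e+12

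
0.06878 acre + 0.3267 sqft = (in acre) 0.06879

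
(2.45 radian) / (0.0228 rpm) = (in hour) 0.285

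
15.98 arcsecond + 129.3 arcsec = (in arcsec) 145.3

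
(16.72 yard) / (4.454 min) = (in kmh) 0.206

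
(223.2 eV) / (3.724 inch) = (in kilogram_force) 3.855e-17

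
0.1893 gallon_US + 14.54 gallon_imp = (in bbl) 0.4203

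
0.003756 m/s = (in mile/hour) 0.008402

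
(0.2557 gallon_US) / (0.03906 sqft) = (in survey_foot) 0.8751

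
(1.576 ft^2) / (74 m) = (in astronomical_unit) 1.323e-14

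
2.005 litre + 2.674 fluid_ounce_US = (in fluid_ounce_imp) 73.35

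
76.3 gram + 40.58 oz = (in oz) 43.27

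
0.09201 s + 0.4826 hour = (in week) 0.002873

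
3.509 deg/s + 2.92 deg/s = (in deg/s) 6.429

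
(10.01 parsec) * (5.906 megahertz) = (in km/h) 6.567e+24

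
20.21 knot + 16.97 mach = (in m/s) 5789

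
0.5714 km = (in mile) 0.3551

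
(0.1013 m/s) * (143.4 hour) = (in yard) 5.719e+04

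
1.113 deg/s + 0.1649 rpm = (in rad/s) 0.03669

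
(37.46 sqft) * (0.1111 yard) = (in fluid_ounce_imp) 1.244e+04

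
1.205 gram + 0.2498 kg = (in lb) 0.5534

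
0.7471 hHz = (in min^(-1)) 4483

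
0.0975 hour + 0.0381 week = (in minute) 389.9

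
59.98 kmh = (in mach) 0.04893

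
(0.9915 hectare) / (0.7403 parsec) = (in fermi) 434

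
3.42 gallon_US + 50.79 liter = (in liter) 63.74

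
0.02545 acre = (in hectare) 0.0103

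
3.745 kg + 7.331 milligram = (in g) 3745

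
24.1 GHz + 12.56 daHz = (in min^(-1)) 1.446e+12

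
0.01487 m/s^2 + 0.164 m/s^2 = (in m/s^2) 0.1789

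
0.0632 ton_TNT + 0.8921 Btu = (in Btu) 2.506e+05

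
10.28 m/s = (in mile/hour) 23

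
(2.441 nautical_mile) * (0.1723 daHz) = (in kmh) 2.804e+04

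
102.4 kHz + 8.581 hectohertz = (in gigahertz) 0.0001033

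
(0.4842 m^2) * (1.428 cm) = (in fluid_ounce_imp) 243.4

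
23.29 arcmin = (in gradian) 0.4313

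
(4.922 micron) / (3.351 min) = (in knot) 4.759e-08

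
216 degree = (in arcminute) 1.296e+04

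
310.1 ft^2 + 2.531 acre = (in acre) 2.538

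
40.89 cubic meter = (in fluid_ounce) 1.383e+06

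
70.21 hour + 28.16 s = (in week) 0.418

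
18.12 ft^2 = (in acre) 0.000416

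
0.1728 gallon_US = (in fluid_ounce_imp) 23.02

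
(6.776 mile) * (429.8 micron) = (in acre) 0.001158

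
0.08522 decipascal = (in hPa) 8.522e-05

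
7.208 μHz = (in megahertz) 7.208e-12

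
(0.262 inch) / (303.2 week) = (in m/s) 3.629e-11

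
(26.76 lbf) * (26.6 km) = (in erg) 3.166e+13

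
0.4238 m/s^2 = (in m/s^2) 0.4238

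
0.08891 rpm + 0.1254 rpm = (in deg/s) 1.286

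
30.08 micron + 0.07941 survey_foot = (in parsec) 7.854e-19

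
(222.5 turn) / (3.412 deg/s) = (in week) 0.03882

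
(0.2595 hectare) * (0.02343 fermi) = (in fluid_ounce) 2.056e-09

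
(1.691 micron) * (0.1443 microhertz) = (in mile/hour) 5.458e-13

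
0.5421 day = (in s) 4.684e+04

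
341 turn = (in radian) 2143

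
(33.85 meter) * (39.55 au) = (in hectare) 2.003e+10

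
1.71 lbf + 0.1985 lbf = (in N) 8.489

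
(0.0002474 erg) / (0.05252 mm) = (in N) 4.711e-07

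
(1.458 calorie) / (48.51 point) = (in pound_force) 80.14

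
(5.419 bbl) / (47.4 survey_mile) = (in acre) 2.791e-09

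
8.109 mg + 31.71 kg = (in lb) 69.91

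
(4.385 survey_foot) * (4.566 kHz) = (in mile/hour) 1.365e+04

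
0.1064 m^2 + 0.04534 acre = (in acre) 0.04537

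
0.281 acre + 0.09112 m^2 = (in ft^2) 1.224e+04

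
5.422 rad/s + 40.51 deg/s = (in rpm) 58.53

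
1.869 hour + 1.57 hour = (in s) 1.238e+04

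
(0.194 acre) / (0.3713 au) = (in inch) 5.565e-07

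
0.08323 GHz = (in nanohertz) 8.323e+16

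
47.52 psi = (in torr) 2457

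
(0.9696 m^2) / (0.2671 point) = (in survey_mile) 6.394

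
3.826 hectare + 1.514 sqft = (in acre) 9.454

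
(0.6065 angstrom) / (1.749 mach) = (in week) 1.684e-19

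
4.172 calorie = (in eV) 1.089e+20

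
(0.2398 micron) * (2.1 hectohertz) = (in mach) 1.479e-07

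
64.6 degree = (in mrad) 1127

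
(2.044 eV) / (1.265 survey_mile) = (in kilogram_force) 1.64e-23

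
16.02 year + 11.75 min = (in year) 16.02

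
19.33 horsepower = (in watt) 1.441e+04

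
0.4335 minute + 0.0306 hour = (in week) 0.0002251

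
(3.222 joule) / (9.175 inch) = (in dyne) 1.383e+06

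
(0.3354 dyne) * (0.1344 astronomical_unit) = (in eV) 4.209e+23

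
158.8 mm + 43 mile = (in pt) 1.962e+08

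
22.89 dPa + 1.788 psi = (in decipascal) 1.233e+05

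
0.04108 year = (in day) 14.99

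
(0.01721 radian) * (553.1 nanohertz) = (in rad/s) 9.519e-09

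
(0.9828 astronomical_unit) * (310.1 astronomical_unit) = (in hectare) 6.821e+20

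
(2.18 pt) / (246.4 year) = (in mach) 2.907e-16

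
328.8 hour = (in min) 1.973e+04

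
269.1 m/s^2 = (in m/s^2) 269.1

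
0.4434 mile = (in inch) 2.809e+04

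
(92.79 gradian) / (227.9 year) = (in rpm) 1.937e-09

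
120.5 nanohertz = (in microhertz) 0.1205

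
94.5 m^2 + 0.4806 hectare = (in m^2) 4900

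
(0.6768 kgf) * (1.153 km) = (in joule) 7653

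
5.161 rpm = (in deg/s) 30.97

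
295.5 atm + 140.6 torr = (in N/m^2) 2.996e+07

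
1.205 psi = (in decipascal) 8.308e+04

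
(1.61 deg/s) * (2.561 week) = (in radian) 4.352e+04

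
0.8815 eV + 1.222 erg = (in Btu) 1.158e-10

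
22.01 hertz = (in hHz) 0.2201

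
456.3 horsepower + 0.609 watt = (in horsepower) 456.3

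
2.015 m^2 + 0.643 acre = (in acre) 0.6435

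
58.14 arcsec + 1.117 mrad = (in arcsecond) 288.5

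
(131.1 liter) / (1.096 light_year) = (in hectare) 1.264e-21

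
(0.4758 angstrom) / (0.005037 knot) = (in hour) 5.1e-12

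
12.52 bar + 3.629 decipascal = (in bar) 12.52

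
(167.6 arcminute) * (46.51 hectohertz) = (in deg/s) 1.299e+04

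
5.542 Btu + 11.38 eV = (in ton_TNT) 1.397e-06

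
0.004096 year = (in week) 0.2136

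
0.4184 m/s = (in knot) 0.8133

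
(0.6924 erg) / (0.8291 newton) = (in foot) 2.74e-07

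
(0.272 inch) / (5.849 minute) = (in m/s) 1.969e-05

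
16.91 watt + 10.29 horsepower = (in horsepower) 10.31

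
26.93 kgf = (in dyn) 2.641e+07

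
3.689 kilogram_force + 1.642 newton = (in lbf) 8.502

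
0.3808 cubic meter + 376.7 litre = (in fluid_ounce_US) 2.561e+04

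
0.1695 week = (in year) 0.003251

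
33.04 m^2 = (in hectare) 0.003304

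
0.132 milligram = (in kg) 1.32e-07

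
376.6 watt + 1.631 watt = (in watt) 378.2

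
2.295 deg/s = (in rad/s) 0.04006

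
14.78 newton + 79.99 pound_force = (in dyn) 3.706e+07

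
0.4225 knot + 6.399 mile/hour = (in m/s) 3.078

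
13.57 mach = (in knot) 8982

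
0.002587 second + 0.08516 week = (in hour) 14.31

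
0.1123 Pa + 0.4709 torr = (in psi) 0.009122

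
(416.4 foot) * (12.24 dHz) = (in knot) 302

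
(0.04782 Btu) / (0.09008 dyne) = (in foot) 1.838e+08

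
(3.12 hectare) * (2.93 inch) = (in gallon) 6.134e+05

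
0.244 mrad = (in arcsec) 50.33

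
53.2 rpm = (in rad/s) 5.571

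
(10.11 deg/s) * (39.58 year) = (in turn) 3.505e+07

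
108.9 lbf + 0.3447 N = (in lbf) 109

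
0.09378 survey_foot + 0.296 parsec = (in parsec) 0.296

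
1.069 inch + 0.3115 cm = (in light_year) 3.199e-18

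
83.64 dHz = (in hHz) 0.08364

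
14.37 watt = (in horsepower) 0.01927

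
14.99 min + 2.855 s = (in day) 0.01044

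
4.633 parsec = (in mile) 8.883e+13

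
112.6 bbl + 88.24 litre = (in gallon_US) 4753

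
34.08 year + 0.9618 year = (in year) 35.04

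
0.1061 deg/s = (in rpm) 0.01768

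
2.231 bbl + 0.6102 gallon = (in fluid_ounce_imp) 1.257e+04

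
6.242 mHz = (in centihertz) 0.6242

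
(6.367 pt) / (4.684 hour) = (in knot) 2.589e-07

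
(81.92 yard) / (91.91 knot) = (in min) 0.0264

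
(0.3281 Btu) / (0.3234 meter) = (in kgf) 109.1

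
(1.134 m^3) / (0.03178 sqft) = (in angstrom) 3.841e+12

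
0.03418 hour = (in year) 3.902e-06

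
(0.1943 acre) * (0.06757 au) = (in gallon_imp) 1.748e+15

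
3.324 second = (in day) 3.847e-05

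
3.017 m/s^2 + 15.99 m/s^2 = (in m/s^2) 19.01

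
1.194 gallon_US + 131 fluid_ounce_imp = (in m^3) 0.008242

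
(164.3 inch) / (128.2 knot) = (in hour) 1.758e-05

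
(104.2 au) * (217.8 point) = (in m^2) 1.198e+12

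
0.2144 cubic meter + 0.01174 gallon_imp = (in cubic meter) 0.2145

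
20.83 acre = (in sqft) 9.074e+05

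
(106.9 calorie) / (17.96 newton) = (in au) 1.665e-10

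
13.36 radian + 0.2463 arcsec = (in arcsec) 2.756e+06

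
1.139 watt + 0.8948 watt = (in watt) 2.034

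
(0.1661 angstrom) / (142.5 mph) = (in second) 2.607e-13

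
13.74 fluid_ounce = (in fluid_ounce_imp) 14.3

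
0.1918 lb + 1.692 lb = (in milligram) 8.545e+05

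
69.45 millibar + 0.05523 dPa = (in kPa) 6.945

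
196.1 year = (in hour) 1.718e+06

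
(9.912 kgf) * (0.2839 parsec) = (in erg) 8.515e+24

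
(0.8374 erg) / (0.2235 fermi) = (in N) 3.747e+08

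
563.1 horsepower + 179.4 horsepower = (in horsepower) 742.5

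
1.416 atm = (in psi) 20.81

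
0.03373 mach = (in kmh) 41.35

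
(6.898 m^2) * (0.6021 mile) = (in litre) 6.684e+06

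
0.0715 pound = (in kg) 0.03243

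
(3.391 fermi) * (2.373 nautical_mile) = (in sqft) 1.604e-10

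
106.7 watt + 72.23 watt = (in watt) 178.9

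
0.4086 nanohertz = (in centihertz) 4.086e-08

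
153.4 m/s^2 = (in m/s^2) 153.4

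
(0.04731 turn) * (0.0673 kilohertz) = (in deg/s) 1146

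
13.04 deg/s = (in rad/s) 0.2276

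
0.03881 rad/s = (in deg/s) 2.224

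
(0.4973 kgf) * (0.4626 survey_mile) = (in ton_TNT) 8.678e-07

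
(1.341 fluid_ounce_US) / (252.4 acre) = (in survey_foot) 1.274e-10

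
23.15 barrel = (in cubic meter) 3.681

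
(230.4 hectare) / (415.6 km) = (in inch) 218.3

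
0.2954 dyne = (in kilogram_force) 3.012e-07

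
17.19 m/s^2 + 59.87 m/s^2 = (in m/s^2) 77.06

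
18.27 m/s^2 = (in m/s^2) 18.27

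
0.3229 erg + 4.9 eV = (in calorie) 7.717e-09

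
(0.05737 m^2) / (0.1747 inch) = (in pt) 3.665e+04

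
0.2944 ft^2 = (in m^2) 0.02735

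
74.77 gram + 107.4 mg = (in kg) 0.07488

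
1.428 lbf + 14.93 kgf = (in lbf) 34.34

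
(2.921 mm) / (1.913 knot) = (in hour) 8.245e-07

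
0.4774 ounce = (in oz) 0.4774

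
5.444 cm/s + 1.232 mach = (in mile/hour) 938.5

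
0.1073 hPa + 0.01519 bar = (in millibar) 15.3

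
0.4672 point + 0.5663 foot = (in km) 0.0001728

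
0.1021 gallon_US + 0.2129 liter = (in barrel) 0.00377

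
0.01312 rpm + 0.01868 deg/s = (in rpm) 0.01623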